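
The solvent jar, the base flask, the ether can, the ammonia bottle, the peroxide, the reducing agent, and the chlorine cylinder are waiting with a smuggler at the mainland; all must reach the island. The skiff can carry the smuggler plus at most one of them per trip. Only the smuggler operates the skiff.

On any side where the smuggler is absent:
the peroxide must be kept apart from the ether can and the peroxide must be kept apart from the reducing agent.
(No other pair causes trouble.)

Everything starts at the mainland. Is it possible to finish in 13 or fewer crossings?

Counting alone: the smuggler can take at most 1 across per trip to the island, so moving all 7 needs at least 7 loaded trips out, with a return between consecutive ones — at least 13 crossings.
The safety rule pushes this higher. Following every safe sequence of crossings, the most of the 7 that can be at the island as the skiff arrives there on crossing 13 is 6 — never all 7.
So the move cannot be finished within 13 crossings. (The shortest complete plan takes 15:)
1. Smuggler goes to the island with the peroxide.  [the mainland: the ammonia bottle, the base flask, the chlorine cylinder, the ether can, the reducing agent, the solvent jar | the island: the peroxide]
2. Smuggler goes back to the mainland alone.  [the mainland: the ammonia bottle, the base flask, the chlorine cylinder, the ether can, the reducing agent, the solvent jar | the island: the peroxide]
3. Smuggler goes to the island with the solvent jar.  [the mainland: the ammonia bottle, the base flask, the chlorine cylinder, the ether can, the reducing agent | the island: the peroxide, the solvent jar]
4. Smuggler goes back to the mainland alone.  [the mainland: the ammonia bottle, the base flask, the chlorine cylinder, the ether can, the reducing agent | the island: the peroxide, the solvent jar]
5. Smuggler goes to the island with the base flask.  [the mainland: the ammonia bottle, the chlorine cylinder, the ether can, the reducing agent | the island: the base flask, the peroxide, the solvent jar]
6. Smuggler goes back to the mainland alone.  [the mainland: the ammonia bottle, the chlorine cylinder, the ether can, the reducing agent | the island: the base flask, the peroxide, the solvent jar]
7. Smuggler goes to the island with the ether can.  [the mainland: the ammonia bottle, the chlorine cylinder, the reducing agent | the island: the base flask, the ether can, the peroxide, the solvent jar]
8. Smuggler goes back to the mainland with the peroxide.  [the mainland: the ammonia bottle, the chlorine cylinder, the peroxide, the reducing agent | the island: the base flask, the ether can, the solvent jar]
9. Smuggler goes to the island with the reducing agent.  [the mainland: the ammonia bottle, the chlorine cylinder, the peroxide | the island: the base flask, the ether can, the reducing agent, the solvent jar]
10. Smuggler goes back to the mainland alone.  [the mainland: the ammonia bottle, the chlorine cylinder, the peroxide | the island: the base flask, the ether can, the reducing agent, the solvent jar]
11. Smuggler goes to the island with the ammonia bottle.  [the mainland: the chlorine cylinder, the peroxide | the island: the ammonia bottle, the base flask, the ether can, the reducing agent, the solvent jar]
12. Smuggler goes back to the mainland alone.  [the mainland: the chlorine cylinder, the peroxide | the island: the ammonia bottle, the base flask, the ether can, the reducing agent, the solvent jar]
13. Smuggler goes to the island with the chlorine cylinder.  [the mainland: the peroxide | the island: the ammonia bottle, the base flask, the chlorine cylinder, the ether can, the reducing agent, the solvent jar]
14. Smuggler goes back to the mainland alone.  [the mainland: the peroxide | the island: the ammonia bottle, the base flask, the chlorine cylinder, the ether can, the reducing agent, the solvent jar]
15. Smuggler goes to the island with the peroxide.  [the mainland: — | the island: the ammonia bottle, the base flask, the chlorine cylinder, the ether can, the peroxide, the reducing agent, the solvent jar]

No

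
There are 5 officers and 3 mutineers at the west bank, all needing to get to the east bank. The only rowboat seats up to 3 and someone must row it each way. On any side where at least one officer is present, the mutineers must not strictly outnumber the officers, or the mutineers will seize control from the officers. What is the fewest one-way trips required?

Counting alone: each trip to the east bank takes at most 3 across and each return brings at least 1 back, so after t trips out (and t−1 returns) at most 3t − (t−1) of the 8 are across; that first reaches 8 at t = 4, so at least 7 crossings are needed.
The plan below uses exactly 7 crossings, so it is optimal:
1. 2 mutineers → the east bank.  (the west bank: 5O 1M; the east bank: 0O 2M)
2. 1 mutineer ← the west bank.  (the west bank: 5O 2M; the east bank: 0O 1M)
3. 2 officers and 1 mutineer → the east bank.  (the west bank: 3O 1M; the east bank: 2O 2M)
4. 1 mutineer ← the west bank.  (the west bank: 3O 2M; the east bank: 2O 1M)
5. 1 officer and 2 mutineers → the east bank.  (the west bank: 2O 0M; the east bank: 3O 3M)
6. 1 mutineer ← the west bank.  (the west bank: 2O 1M; the east bank: 3O 2M)
7. 2 officers and 1 mutineer → the east bank.  (the west bank: 0O 0M; the east bank: 5O 3M)

7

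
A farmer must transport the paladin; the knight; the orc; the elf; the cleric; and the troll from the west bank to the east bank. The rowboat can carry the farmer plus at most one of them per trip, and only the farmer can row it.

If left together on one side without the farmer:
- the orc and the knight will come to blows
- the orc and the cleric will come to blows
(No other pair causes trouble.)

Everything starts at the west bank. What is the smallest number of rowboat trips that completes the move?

Counting alone: the farmer can take at most 1 across per trip to the east bank, so moving all 6 needs at least 6 loaded trips out, with a return between consecutive ones — at least 11 crossings.
The safety rule pushes this higher. Following every safe sequence of crossings, the most of the 6 that can be at the east bank as the rowboat arrives there on crossing 11 is 5 — never all 6.
So no plan with fewer than 13 crossings exists, and this one achieves 13:
1. Farmer goes to the east bank with the orc.  [the west bank: the cleric, the elf, the knight, the paladin, the troll | the east bank: the orc]
2. Farmer goes back to the west bank alone.  [the west bank: the cleric, the elf, the knight, the paladin, the troll | the east bank: the orc]
3. Farmer goes to the east bank with the paladin.  [the west bank: the cleric, the elf, the knight, the troll | the east bank: the orc, the paladin]
4. Farmer goes back to the west bank alone.  [the west bank: the cleric, the elf, the knight, the troll | the east bank: the orc, the paladin]
5. Farmer goes to the east bank with the knight.  [the west bank: the cleric, the elf, the troll | the east bank: the knight, the orc, the paladin]
6. Farmer goes back to the west bank with the orc.  [the west bank: the cleric, the elf, the orc, the troll | the east bank: the knight, the paladin]
7. Farmer goes to the east bank with the cleric.  [the west bank: the elf, the orc, the troll | the east bank: the cleric, the knight, the paladin]
8. Farmer goes back to the west bank alone.  [the west bank: the elf, the orc, the troll | the east bank: the cleric, the knight, the paladin]
9. Farmer goes to the east bank with the elf.  [the west bank: the orc, the troll | the east bank: the cleric, the elf, the knight, the paladin]
10. Farmer goes back to the west bank alone.  [the west bank: the orc, the troll | the east bank: the cleric, the elf, the knight, the paladin]
11. Farmer goes to the east bank with the troll.  [the west bank: the orc | the east bank: the cleric, the elf, the knight, the paladin, the troll]
12. Farmer goes back to the west bank alone.  [the west bank: the orc | the east bank: the cleric, the elf, the knight, the paladin, the troll]
13. Farmer goes to the east bank with the orc.  [the west bank: — | the east bank: the cleric, the elf, the knight, the orc, the paladin, the troll]

13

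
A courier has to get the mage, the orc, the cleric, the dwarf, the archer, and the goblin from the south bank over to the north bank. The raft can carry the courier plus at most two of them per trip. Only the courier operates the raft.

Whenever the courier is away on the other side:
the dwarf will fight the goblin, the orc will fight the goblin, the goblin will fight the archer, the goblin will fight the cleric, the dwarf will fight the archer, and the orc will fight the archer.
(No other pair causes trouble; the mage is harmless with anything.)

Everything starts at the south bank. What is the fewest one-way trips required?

Counting alone: the courier can take at most 2 across per trip to the north bank, so moving all 6 needs at least 3 loaded trips out, with a return between consecutive ones — at least 5 crossings.
The safety rule pushes this higher. Following every safe sequence of crossings, the most of the 6 that can be at the north bank as the raft arrives there on crossings 5, 7 is 4, 5 respectively — never all 6.
So no plan with fewer than 9 crossings exists, and this one achieves 9:
1. Courier goes to the north bank with the archer and the goblin.
2. Courier goes back to the south bank with the archer.
3. Courier goes to the north bank with the archer and the mage.
4. Courier goes back to the south bank with the archer.
5. Courier goes to the north bank with the dwarf and the orc.
6. Courier goes back to the south bank with the goblin.
7. Courier goes to the north bank with the archer and the cleric.
8. Courier goes back to the south bank with the archer.
9. Courier goes to the north bank with the archer and the goblin.

9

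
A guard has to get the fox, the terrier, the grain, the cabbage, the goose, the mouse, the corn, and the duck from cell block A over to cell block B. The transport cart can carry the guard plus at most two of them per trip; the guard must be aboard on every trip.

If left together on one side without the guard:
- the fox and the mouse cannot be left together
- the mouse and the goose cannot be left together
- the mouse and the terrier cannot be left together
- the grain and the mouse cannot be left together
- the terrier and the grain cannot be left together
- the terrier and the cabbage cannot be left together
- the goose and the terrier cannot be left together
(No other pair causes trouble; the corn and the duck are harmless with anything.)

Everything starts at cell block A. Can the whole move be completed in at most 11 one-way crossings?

Counting alone: the guard can take at most 2 across per trip to cell block B, so moving all 8 needs at least 4 loaded trips out, with a return between consecutive ones — at least 7 crossings.
The safety rule pushes this higher. Following every safe sequence of crossings, the most of the 8 that can be at cell block B as the transport cart arrives there on crossings 7, 9, 11 is 5, 6, 7 respectively — never all 8.
So the move cannot be finished within 11 crossings. (The shortest complete plan takes 13:)
1. Guard goes to cell block B with the mouse and the terrier.  [cell block A: the cabbage, the corn, the duck, the fox, the goose, the grain | cell block B: the mouse, the terrier]
2. Guard goes back to cell block A with the terrier.  [cell block A: the cabbage, the corn, the duck, the fox, the goose, the grain, the terrier | cell block B: the mouse]
3. Guard goes to cell block B with the fox and the terrier.  [cell block A: the cabbage, the corn, the duck, the goose, the grain | cell block B: the fox, the mouse, the terrier]
4. Guard goes back to cell block A with the mouse.  [cell block A: the cabbage, the corn, the duck, the goose, the grain, the mouse | cell block B: the fox, the terrier]
5. Guard goes to cell block B with the goose and the grain.  [cell block A: the cabbage, the corn, the duck, the mouse | cell block B: the fox, the goose, the grain, the terrier]
6. Guard goes back to cell block A with the terrier.  [cell block A: the cabbage, the corn, the duck, the mouse, the terrier | cell block B: the fox, the goose, the grain]
7. Guard goes to cell block B with the cabbage and the terrier.  [cell block A: the corn, the duck, the mouse | cell block B: the cabbage, the fox, the goose, the grain, the terrier]
8. Guard goes back to cell block A with the terrier.  [cell block A: the corn, the duck, the mouse, the terrier | cell block B: the cabbage, the fox, the goose, the grain]
9. Guard goes to cell block B with the corn and the terrier.  [cell block A: the duck, the mouse | cell block B: the cabbage, the corn, the fox, the goose, the grain, the terrier]
10. Guard goes back to cell block A with the terrier.  [cell block A: the duck, the mouse, the terrier | cell block B: the cabbage, the corn, the fox, the goose, the grain]
11. Guard goes to cell block B with the duck and the terrier.  [cell block A: the mouse | cell block B: the cabbage, the corn, the duck, the fox, the goose, the grain, the terrier]
12. Guard goes back to cell block A with the terrier.  [cell block A: the mouse, the terrier | cell block B: the cabbage, the corn, the duck, the fox, the goose, the grain]
13. Guard goes to cell block B with the mouse and the terrier.  [cell block A: — | cell block B: the cabbage, the corn, the duck, the fox, the goose, the grain, the mouse, the terrier]

No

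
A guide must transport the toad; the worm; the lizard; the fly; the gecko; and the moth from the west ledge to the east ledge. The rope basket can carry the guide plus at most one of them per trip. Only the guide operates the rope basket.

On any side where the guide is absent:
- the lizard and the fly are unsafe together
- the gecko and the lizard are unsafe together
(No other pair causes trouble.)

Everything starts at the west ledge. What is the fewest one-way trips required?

Counting alone: the guide can take at most 1 across per trip to the east ledge, so moving all 6 needs at least 6 loaded trips out, with a return between consecutive ones — at least 11 crossings.
The safety rule pushes this higher. Following every safe sequence of crossings, the most of the 6 that can be at the east ledge as the rope basket arrives there on crossing 11 is 5 — never all 6.
So no plan with fewer than 13 crossings exists, and this one achieves 13:
1. Guide goes to the east ledge with the lizard.  [the west ledge: the fly, the gecko, the moth, the toad, the worm | the east ledge: the lizard]
2. Guide goes back to the west ledge alone.  [the west ledge: the fly, the gecko, the moth, the toad, the worm | the east ledge: the lizard]
3. Guide goes to the east ledge with the toad.  [the west ledge: the fly, the gecko, the moth, the worm | the east ledge: the lizard, the toad]
4. Guide goes back to the west ledge alone.  [the west ledge: the fly, the gecko, the moth, the worm | the east ledge: the lizard, the toad]
5. Guide goes to the east ledge with the worm.  [the west ledge: the fly, the gecko, the moth | the east ledge: the lizard, the toad, the worm]
6. Guide goes back to the west ledge alone.  [the west ledge: the fly, the gecko, the moth | the east ledge: the lizard, the toad, the worm]
7. Guide goes to the east ledge with the fly.  [the west ledge: the gecko, the moth | the east ledge: the fly, the lizard, the toad, the worm]
8. Guide goes back to the west ledge with the lizard.  [the west ledge: the gecko, the lizard, the moth | the east ledge: the fly, the toad, the worm]
9. Guide goes to the east ledge with the gecko.  [the west ledge: the lizard, the moth | the east ledge: the fly, the gecko, the toad, the worm]
10. Guide goes back to the west ledge alone.  [the west ledge: the lizard, the moth | the east ledge: the fly, the gecko, the toad, the worm]
11. Guide goes to the east ledge with the moth.  [the west ledge: the lizard | the east ledge: the fly, the gecko, the moth, the toad, the worm]
12. Guide goes back to the west ledge alone.  [the west ledge: the lizard | the east ledge: the fly, the gecko, the moth, the toad, the worm]
13. Guide goes to the east ledge with the lizard.  [the west ledge: — | the east ledge: the fly, the gecko, the lizard, the moth, the toad, the worm]

13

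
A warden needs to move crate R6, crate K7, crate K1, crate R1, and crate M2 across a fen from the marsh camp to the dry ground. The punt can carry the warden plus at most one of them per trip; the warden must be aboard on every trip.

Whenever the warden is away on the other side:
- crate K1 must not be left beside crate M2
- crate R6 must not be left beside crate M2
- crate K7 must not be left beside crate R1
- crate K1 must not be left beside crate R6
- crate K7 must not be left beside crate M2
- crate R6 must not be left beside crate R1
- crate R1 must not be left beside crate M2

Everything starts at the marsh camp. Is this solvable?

Whatever the first load, the items left behind include a forbidden pair without the warden. No opening move is safe, so no plan exists.

No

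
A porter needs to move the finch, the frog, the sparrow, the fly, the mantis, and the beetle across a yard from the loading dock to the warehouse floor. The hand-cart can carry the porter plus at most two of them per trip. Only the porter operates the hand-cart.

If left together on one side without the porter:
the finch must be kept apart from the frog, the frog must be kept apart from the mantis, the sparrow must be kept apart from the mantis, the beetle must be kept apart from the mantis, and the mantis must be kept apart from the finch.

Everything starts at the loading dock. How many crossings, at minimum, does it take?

Counting alone: the porter can take at most 2 across per trip to the warehouse floor, so moving all 6 needs at least 3 loaded trips out, with a return between consecutive ones — at least 5 crossings.
The safety rule pushes this higher. Following every safe sequence of crossings, the most of the 6 that can be at the warehouse floor as the hand-cart arrives there on crossings 5, 7 is 4, 5 respectively — never all 6.
So no plan with fewer than 9 crossings exists, and this one achieves 9:
1. Porter goes to the warehouse floor with the finch and the mantis.  [the loading dock: the beetle, the fly, the frog, the sparrow | the warehouse floor: the finch, the mantis]
2. Porter goes back to the loading dock with the finch.  [the loading dock: the beetle, the finch, the fly, the frog, the sparrow | the warehouse floor: the mantis]
3. Porter goes to the warehouse floor with the finch and the sparrow.  [the loading dock: the beetle, the fly, the frog | the warehouse floor: the finch, the mantis, the sparrow]
4. Porter goes back to the loading dock with the mantis.  [the loading dock: the beetle, the fly, the frog, the mantis | the warehouse floor: the finch, the sparrow]
5. Porter goes to the warehouse floor with the beetle and the frog.  [the loading dock: the fly, the mantis | the warehouse floor: the beetle, the finch, the frog, the sparrow]
6. Porter goes back to the loading dock with the finch.  [the loading dock: the finch, the fly, the mantis | the warehouse floor: the beetle, the frog, the sparrow]
7. Porter goes to the warehouse floor with the finch and the fly.  [the loading dock: the mantis | the warehouse floor: the beetle, the finch, the fly, the frog, the sparrow]
8. Porter goes back to the loading dock with the finch.  [the loading dock: the finch, the mantis | the warehouse floor: the beetle, the fly, the frog, the sparrow]
9. Porter goes to the warehouse floor with the finch and the mantis.  [the loading dock: — | the warehouse floor: the beetle, the finch, the fly, the frog, the mantis, the sparrow]

9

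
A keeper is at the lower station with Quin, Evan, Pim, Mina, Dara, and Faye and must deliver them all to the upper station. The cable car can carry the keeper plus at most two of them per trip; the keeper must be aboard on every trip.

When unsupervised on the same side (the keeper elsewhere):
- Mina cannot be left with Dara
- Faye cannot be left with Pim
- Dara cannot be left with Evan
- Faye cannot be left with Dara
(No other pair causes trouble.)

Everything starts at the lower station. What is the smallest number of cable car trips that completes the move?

7

Counting alone: the keeper can take at most 2 across per trip to the upper station, so moving all 6 needs at least 3 loaded trips out, with a return between consecutive ones — at least 5 crossings.
The safety rule pushes this higher. Following every safe sequence of crossings, the most of the 6 that can be at the upper station as the cable car arrives there on crossing 5 is 5 — never all 6.
So no plan with fewer than 7 crossings exists, and this one achieves 7:
1. Keeper goes to the upper station with Dara and Pim.  [the lower station: Evan, Faye, Mina, Quin | the upper station: Dara, Pim]
2. Keeper goes back to the lower station alone.  [the lower station: Evan, Faye, Mina, Quin | the upper station: Dara, Pim]
3. Keeper goes to the upper station with Quin.  [the lower station: Evan, Faye, Mina | the upper station: Dara, Pim, Quin]
4. Keeper goes back to the lower station alone.  [the lower station: Evan, Faye, Mina | the upper station: Dara, Pim, Quin]
5. Keeper goes to the upper station with Evan and Mina.  [the lower station: Faye | the upper station: Dara, Evan, Mina, Pim, Quin]
6. Keeper goes back to the lower station with Dara.  [the lower station: Dara, Faye | the upper station: Evan, Mina, Pim, Quin]
7. Keeper goes to the upper station with Dara and Faye.  [the lower station: — | the upper station: Dara, Evan, Faye, Mina, Pim, Quin]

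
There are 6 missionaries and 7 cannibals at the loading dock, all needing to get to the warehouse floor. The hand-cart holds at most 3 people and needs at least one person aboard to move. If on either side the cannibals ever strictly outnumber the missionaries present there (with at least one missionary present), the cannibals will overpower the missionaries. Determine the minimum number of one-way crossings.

The cannibals already outnumber the missionaries at the loading dock before anyone moves, so the starting position itself is disallowed.

impossible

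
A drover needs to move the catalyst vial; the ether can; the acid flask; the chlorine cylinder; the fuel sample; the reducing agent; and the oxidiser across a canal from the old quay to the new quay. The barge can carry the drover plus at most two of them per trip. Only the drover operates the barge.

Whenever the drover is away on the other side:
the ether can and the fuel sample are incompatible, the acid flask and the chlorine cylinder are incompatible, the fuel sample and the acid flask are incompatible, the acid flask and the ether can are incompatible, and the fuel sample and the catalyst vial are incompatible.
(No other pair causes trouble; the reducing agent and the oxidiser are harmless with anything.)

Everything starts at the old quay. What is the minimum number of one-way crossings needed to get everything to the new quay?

11

Counting alone: the drover can take at most 2 across per trip to the new quay, so moving all 7 needs at least 4 loaded trips out, with a return between consecutive ones — at least 7 crossings.
The safety rule pushes this higher. Following every safe sequence of crossings, the most of the 7 that can be at the new quay as the barge arrives there on crossings 7, 9 is 5, 6 respectively — never all 7.
So no plan with fewer than 11 crossings exists, and this one achieves 11:
1. Drover goes to the new quay with the acid flask and the fuel sample.  [the old quay: the catalyst vial, the chlorine cylinder, the ether can, the oxidiser, the reducing agent | the new quay: the acid flask, the fuel sample]
2. Drover goes back to the old quay with the acid flask.  [the old quay: the acid flask, the catalyst vial, the chlorine cylinder, the ether can, the oxidiser, the reducing agent | the new quay: the fuel sample]
3. Drover goes to the new quay with the acid flask and the catalyst vial.  [the old quay: the chlorine cylinder, the ether can, the oxidiser, the reducing agent | the new quay: the acid flask, the catalyst vial, the fuel sample]
4. Drover goes back to the old quay with the fuel sample.  [the old quay: the chlorine cylinder, the ether can, the fuel sample, the oxidiser, the reducing agent | the new quay: the acid flask, the catalyst vial]
5. Drover goes to the new quay with the chlorine cylinder and the ether can.  [the old quay: the fuel sample, the oxidiser, the reducing agent | the new quay: the acid flask, the catalyst vial, the chlorine cylinder, the ether can]
6. Drover goes back to the old quay with the acid flask.  [the old quay: the acid flask, the fuel sample, the oxidiser, the reducing agent | the new quay: the catalyst vial, the chlorine cylinder, the ether can]
7. Drover goes to the new quay with the acid flask and the reducing agent.  [the old quay: the fuel sample, the oxidiser | the new quay: the acid flask, the catalyst vial, the chlorine cylinder, the ether can, the reducing agent]
8. Drover goes back to the old quay with the acid flask.  [the old quay: the acid flask, the fuel sample, the oxidiser | the new quay: the catalyst vial, the chlorine cylinder, the ether can, the reducing agent]
9. Drover goes to the new quay with the acid flask and the oxidiser.  [the old quay: the fuel sample | the new quay: the acid flask, the catalyst vial, the chlorine cylinder, the ether can, the oxidiser, the reducing agent]
10. Drover goes back to the old quay with the acid flask.  [the old quay: the acid flask, the fuel sample | the new quay: the catalyst vial, the chlorine cylinder, the ether can, the oxidiser, the reducing agent]
11. Drover goes to the new quay with the acid flask and the fuel sample.  [the old quay: — | the new quay: the acid flask, the catalyst vial, the chlorine cylinder, the ether can, the fuel sample, the oxidiser, the reducing agent]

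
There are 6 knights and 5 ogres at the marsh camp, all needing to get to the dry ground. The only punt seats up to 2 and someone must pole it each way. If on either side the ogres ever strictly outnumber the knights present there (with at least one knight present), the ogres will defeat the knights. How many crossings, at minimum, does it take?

Counting alone: each trip to the dry ground takes at most 2 across and each return brings at least 1 back, so after t trips out (and t−1 returns) at most 2t − (t−1) of the 11 are across; that first reaches 11 at t = 10, so at least 19 crossings are needed.
The plan below uses exactly 19 crossings, so it is optimal:
1. 2 ogres → the dry ground.  (the marsh camp: 6K 3O; the dry ground: 0K 2O)
2. 1 ogre ← the marsh camp.  (the marsh camp: 6K 4O; the dry ground: 0K 1O)
3. 2 ogres → the dry ground.  (the marsh camp: 6K 2O; the dry ground: 0K 3O)
4. 1 ogre ← the marsh camp.  (the marsh camp: 6K 3O; the dry ground: 0K 2O)
5. 2 knights → the dry ground.  (the marsh camp: 4K 3O; the dry ground: 2K 2O)
6. 1 ogre ← the marsh camp.  (the marsh camp: 4K 4O; the dry ground: 2K 1O)
7. 1 knight and 1 ogre → the dry ground.  (the marsh camp: 3K 3O; the dry ground: 3K 2O)
8. 1 knight ← the marsh camp.  (the marsh camp: 4K 3O; the dry ground: 2K 2O)
9. 1 knight and 1 ogre → the dry ground.  (the marsh camp: 3K 2O; the dry ground: 3K 3O)
10. 1 ogre ← the marsh camp.  (the marsh camp: 3K 3O; the dry ground: 3K 2O)
11. 1 knight and 1 ogre → the dry ground.  (the marsh camp: 2K 2O; the dry ground: 4K 3O)
12. 1 knight ← the marsh camp.  (the marsh camp: 3K 2O; the dry ground: 3K 3O)
13. 1 knight and 1 ogre → the dry ground.  (the marsh camp: 2K 1O; the dry ground: 4K 4O)
14. 1 ogre ← the marsh camp.  (the marsh camp: 2K 2O; the dry ground: 4K 3O)
15. 1 knight and 1 ogre → the dry ground.  (the marsh camp: 1K 1O; the dry ground: 5K 4O)
16. 1 knight ← the marsh camp.  (the marsh camp: 2K 1O; the dry ground: 4K 4O)
17. 1 knight and 1 ogre → the dry ground.  (the marsh camp: 1K 0O; the dry ground: 5K 5O)
18. 1 ogre ← the marsh camp.  (the marsh camp: 1K 1O; the dry ground: 5K 4O)
19. 1 knight and 1 ogre → the dry ground.  (the marsh camp: 0K 0O; the dry ground: 6K 5O)

19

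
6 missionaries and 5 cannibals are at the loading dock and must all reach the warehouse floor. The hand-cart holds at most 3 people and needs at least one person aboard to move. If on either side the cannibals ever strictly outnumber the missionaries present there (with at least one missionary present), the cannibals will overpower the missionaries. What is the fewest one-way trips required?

9

Counting alone: each trip to the warehouse floor takes at most 3 across and each return brings at least 1 back, so after t trips out (and t−1 returns) at most 3t − (t−1) of the 11 are across; that first reaches 11 at t = 5, so at least 9 crossings are needed.
The plan below uses exactly 9 crossings, so it is optimal:
1. 3 cannibals → the warehouse floor.  (the loading dock: 6M 2C; the warehouse floor: 0M 3C)
2. 1 cannibal ← the loading dock.  (the loading dock: 6M 3C; the warehouse floor: 0M 2C)
3. 3 missionaries → the warehouse floor.  (the loading dock: 3M 3C; the warehouse floor: 3M 2C)
4. 1 missionary ← the loading dock.  (the loading dock: 4M 3C; the warehouse floor: 2M 2C)
5. 2 missionaries and 1 cannibal → the warehouse floor.  (the loading dock: 2M 2C; the warehouse floor: 4M 3C)
6. 1 missionary ← the loading dock.  (the loading dock: 3M 2C; the warehouse floor: 3M 3C)
7. 2 missionaries and 1 cannibal → the warehouse floor.  (the loading dock: 1M 1C; the warehouse floor: 5M 4C)
8. 1 missionary ← the loading dock.  (the loading dock: 2M 1C; the warehouse floor: 4M 4C)
9. 2 missionaries and 1 cannibal → the warehouse floor.  (the loading dock: 0M 0C; the warehouse floor: 6M 5C)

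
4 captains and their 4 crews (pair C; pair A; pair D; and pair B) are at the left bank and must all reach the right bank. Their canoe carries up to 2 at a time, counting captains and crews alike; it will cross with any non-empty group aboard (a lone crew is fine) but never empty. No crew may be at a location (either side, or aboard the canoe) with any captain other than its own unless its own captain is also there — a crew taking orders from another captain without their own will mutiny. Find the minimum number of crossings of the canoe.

impossible

Following every safe sequence of crossings from the start, the most of the 8 that can be at the right bank as the canoe arrives there on crossings 1, 3, 5 is 2, 3, 4 respectively; the best ever achieved is 4 of 8.
From crossing 7 on, no configuration arises that was not already reachable earlier: only 44 distinct safe configurations (who is on which side, and where the canoe is) can ever be reached, none of them has everyone across, and every continuation just revisits them. So no valid plan exists.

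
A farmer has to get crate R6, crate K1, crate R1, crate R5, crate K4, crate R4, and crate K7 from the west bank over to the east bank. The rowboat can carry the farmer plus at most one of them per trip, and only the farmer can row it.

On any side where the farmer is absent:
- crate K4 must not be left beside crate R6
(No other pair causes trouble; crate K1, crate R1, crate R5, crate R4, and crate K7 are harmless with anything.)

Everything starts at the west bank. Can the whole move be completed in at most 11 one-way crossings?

Counting alone: the farmer can take at most 1 across per trip to the east bank, so moving all 7 needs at least 7 loaded trips out, with a return between consecutive ones — at least 13 crossings.
Since 11 < 13, 11 crossings cannot be enough. (The shortest complete plan in fact takes 13:)
1. Farmer goes to the east bank with crate R6.
2. Farmer goes back to the west bank alone.
3. Farmer goes to the east bank with crate K1.
4. Farmer goes back to the west bank alone.
5. Farmer goes to the east bank with crate R1.
6. Farmer goes back to the west bank alone.
7. Farmer goes to the east bank with crate R5.
8. Farmer goes back to the west bank alone.
9. Farmer goes to the east bank with crate R4.
10. Farmer goes back to the west bank alone.
11. Farmer goes to the east bank with crate K7.
12. Farmer goes back to the west bank alone.
13. Farmer goes to the east bank with crate K4.

No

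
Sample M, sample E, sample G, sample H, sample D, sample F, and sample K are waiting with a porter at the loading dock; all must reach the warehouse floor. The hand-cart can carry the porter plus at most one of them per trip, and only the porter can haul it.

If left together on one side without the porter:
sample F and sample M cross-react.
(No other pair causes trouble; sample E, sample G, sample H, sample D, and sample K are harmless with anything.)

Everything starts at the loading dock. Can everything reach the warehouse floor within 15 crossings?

Yes

Yes — this plan uses 13 crossings (≤ 15):
1. Porter goes to the warehouse floor with sample M.
2. Porter goes back to the loading dock alone.
3. Porter goes to the warehouse floor with sample E.
4. Porter goes back to the loading dock alone.
5. Porter goes to the warehouse floor with sample G.
6. Porter goes back to the loading dock alone.
7. Porter goes to the warehouse floor with sample H.
8. Porter goes back to the loading dock alone.
9. Porter goes to the warehouse floor with sample D.
10. Porter goes back to the loading dock alone.
11. Porter goes to the warehouse floor with sample K.
12. Porter goes back to the loading dock alone.
13. Porter goes to the warehouse floor with sample F.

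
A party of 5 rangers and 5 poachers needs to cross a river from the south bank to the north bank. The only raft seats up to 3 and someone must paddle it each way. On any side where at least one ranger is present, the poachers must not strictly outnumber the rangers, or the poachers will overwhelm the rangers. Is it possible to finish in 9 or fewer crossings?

No

Counting alone: each trip to the north bank takes at most 3 across and each return brings at least 1 back, so after t trips out (and t−1 returns) at most 3t − (t−1) of the 10 are across; that first reaches 10 at t = 5, so at least 9 crossings are needed.
The safety rule pushes this higher. Following every safe sequence of crossings, the most of the 10 that can be at the north bank as the raft arrives there on crossing 9 is 9 — never all 10.
So the move cannot be finished within 9 crossings. (The shortest complete plan takes 11:)
1. 2 poachers → the north bank.  (the south bank: 5R 3P; the north bank: 0R 2P)
2. 1 poacher ← the south bank.  (the south bank: 5R 4P; the north bank: 0R 1P)
3. 3 poachers → the north bank.  (the south bank: 5R 1P; the north bank: 0R 4P)
4. 1 poacher ← the south bank.  (the south bank: 5R 2P; the north bank: 0R 3P)
5. 3 rangers → the north bank.  (the south bank: 2R 2P; the north bank: 3R 3P)
6. 1 ranger and 1 poacher ← the south bank.  (the south bank: 3R 3P; the north bank: 2R 2P)
7. 3 rangers → the north bank.  (the south bank: 0R 3P; the north bank: 5R 2P)
8. 1 poacher ← the south bank.  (the south bank: 0R 4P; the north bank: 5R 1P)
9. 2 poachers → the north bank.  (the south bank: 0R 2P; the north bank: 5R 3P)
10. 1 poacher ← the south bank.  (the south bank: 0R 3P; the north bank: 5R 2P)
11. 3 poachers → the north bank.  (the south bank: 0R 0P; the north bank: 5R 5P)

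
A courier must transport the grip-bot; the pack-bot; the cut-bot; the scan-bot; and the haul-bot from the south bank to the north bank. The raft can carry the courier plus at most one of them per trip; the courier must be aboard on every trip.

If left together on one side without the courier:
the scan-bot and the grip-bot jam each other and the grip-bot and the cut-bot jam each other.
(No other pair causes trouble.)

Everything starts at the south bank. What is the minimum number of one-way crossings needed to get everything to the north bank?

11

Counting alone: the courier can take at most 1 across per trip to the north bank, so moving all 5 needs at least 5 loaded trips out, with a return between consecutive ones — at least 9 crossings.
The safety rule pushes this higher. Following every safe sequence of crossings, the most of the 5 that can be at the north bank as the raft arrives there on crossing 9 is 4 — never all 5.
So no plan with fewer than 11 crossings exists, and this one achieves 11:
1. Courier goes to the north bank with the grip-bot.  [the south bank: the cut-bot, the haul-bot, the pack-bot, the scan-bot | the north bank: the grip-bot]
2. Courier goes back to the south bank alone.  [the south bank: the cut-bot, the haul-bot, the pack-bot, the scan-bot | the north bank: the grip-bot]
3. Courier goes to the north bank with the pack-bot.  [the south bank: the cut-bot, the haul-bot, the scan-bot | the north bank: the grip-bot, the pack-bot]
4. Courier goes back to the south bank alone.  [the south bank: the cut-bot, the haul-bot, the scan-bot | the north bank: the grip-bot, the pack-bot]
5. Courier goes to the north bank with the cut-bot.  [the south bank: the haul-bot, the scan-bot | the north bank: the cut-bot, the grip-bot, the pack-bot]
6. Courier goes back to the south bank with the grip-bot.  [the south bank: the grip-bot, the haul-bot, the scan-bot | the north bank: the cut-bot, the pack-bot]
7. Courier goes to the north bank with the scan-bot.  [the south bank: the grip-bot, the haul-bot | the north bank: the cut-bot, the pack-bot, the scan-bot]
8. Courier goes back to the south bank alone.  [the south bank: the grip-bot, the haul-bot | the north bank: the cut-bot, the pack-bot, the scan-bot]
9. Courier goes to the north bank with the haul-bot.  [the south bank: the grip-bot | the north bank: the cut-bot, the haul-bot, the pack-bot, the scan-bot]
10. Courier goes back to the south bank alone.  [the south bank: the grip-bot | the north bank: the cut-bot, the haul-bot, the pack-bot, the scan-bot]
11. Courier goes to the north bank with the grip-bot.  [the south bank: — | the north bank: the cut-bot, the grip-bot, the haul-bot, the pack-bot, the scan-bot]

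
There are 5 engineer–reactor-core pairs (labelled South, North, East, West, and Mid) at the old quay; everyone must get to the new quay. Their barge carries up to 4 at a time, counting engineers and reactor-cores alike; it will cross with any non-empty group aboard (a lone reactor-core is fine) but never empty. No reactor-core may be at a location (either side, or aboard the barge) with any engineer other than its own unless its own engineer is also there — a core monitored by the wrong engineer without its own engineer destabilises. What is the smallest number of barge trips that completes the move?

Counting alone: each trip to the new quay takes at most 4 across and each return brings at least 1 back, so after t trips out (and t−1 returns) at most 4t − (t−1) of the 10 are across; that first reaches 10 at t = 3, so at least 5 crossings are needed.
The safety rule pushes this higher. Following every safe sequence of crossings, the most of the 10 that can be at the new quay as the barge arrives there on crossing 5 is 9 — never all 10.
So no plan with fewer than 7 crossings exists, and this one achieves 7:
1. engineer South and reactor-core South cross → the new quay.
2. engineer South crosses ← the old quay.
3. reactor-core East, reactor-core Mid, reactor-core North, and reactor-core West cross → the new quay.
4. reactor-core South crosses ← the old quay.
5. engineer East, engineer Mid, engineer North, and engineer West cross → the new quay.
6. engineer North and reactor-core North cross ← the old quay.
7. engineer North, engineer South, reactor-core North, and reactor-core South cross → the new quay.

7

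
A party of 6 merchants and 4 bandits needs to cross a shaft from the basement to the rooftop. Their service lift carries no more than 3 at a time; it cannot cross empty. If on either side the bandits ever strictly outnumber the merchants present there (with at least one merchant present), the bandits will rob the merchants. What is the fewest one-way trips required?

Counting alone: each trip to the rooftop takes at most 3 across and each return brings at least 1 back, so after t trips out (and t−1 returns) at most 3t − (t−1) of the 10 are across; that first reaches 10 at t = 5, so at least 9 crossings are needed.
The plan below uses exactly 9 crossings, so it is optimal:
1. 2 bandits → the rooftop.  (the basement: 6M 2B; the rooftop: 0M 2B)
2. 1 bandit ← the basement.  (the basement: 6M 3B; the rooftop: 0M 1B)
3. 3 bandits → the rooftop.  (the basement: 6M 0B; the rooftop: 0M 4B)
4. 1 bandit ← the basement.  (the basement: 6M 1B; the rooftop: 0M 3B)
5. 3 merchants → the rooftop.  (the basement: 3M 1B; the rooftop: 3M 3B)
6. 1 bandit ← the basement.  (the basement: 3M 2B; the rooftop: 3M 2B)
7. 1 merchant and 2 bandits → the rooftop.  (the basement: 2M 0B; the rooftop: 4M 4B)
8. 1 bandit ← the basement.  (the basement: 2M 1B; the rooftop: 4M 3B)
9. 2 merchants and 1 bandit → the rooftop.  (the basement: 0M 0B; the rooftop: 6M 4B)

9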